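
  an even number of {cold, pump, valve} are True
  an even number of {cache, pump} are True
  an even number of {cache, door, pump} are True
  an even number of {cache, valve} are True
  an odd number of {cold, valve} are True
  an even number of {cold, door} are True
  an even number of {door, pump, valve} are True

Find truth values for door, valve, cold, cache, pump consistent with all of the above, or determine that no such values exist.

door = False, valve = True, cold = False, cache = True, pump = True

{cold, pump, valve}: 2 true → even ✓
{cache, pump}: 2 true → even ✓
{cache, door, pump}: 2 true → even ✓
{cache, valve}: 2 true → even ✓
{cold, valve}: 1 true → odd ✓
{cold, door}: 0 true → even ✓
{door, pump, valve}: 2 true → even ✓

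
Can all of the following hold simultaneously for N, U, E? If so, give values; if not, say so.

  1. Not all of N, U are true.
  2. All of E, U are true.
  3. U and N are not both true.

N: False, U: True, E: True

  (1) {N, U}: 1/2 true — not all ✓
  (2) {E, U}: all 2 true ✓
  (3) U=T, N=F — not both ✓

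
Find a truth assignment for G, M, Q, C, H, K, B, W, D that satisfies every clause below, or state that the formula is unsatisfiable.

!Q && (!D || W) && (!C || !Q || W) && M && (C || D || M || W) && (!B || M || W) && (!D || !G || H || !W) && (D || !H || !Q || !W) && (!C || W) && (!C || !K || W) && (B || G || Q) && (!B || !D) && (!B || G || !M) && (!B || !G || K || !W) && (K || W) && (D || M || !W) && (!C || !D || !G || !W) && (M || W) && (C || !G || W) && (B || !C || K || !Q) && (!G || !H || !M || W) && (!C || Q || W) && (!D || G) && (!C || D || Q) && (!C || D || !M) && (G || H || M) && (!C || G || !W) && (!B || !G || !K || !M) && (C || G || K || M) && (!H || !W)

Unit clause (!Q) forces Q = False.
Unit clause (M) forces M = True.
Set G = True.
Try C = True:
  (!C || W) forces W = True.
  (!C || !D || !G || !W) forces D = False.
  clause (!C || D || Q) is falsified — backtrack.
So C = False.
  then (C || !G || W) forces W = True.
  then (!H || !W) forces H = False.
  then (!D || !G || H || !W) forces D = False.
Set K = True.
  then (!B || !G || !K || !M) forces B = False.
All clauses satisfied.

G = True, M = True, Q = False, C = False, H = False, K = True, B = False, W = True, D = False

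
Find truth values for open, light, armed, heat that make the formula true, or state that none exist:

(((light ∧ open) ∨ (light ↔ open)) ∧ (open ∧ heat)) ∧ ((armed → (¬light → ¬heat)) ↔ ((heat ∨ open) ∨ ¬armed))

open: True, light: True, armed: False, heat: True

  ((light ∧ open) ∨ (light ↔ open)) ∧ (open ∧ heat) = True
    (light ∧ open) ∨ (light ↔ open) = True
      light ∧ open = True
      light ↔ open = True
    open ∧ heat = True
  (armed → (¬light → ¬heat)) ↔ ((heat ∨ open) ∨ ¬armed) = True
    armed → (¬light → ¬heat) = True
      ¬light → ¬heat = True
        ¬light = False
        ¬heat = False
    (heat ∨ open) ∨ ¬armed = True
      heat ∨ open = True
      ¬armed = True
Both conjuncts True, so the formula holds.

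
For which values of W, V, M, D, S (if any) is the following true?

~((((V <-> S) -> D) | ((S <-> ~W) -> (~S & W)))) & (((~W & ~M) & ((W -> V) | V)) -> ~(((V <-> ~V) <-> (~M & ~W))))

W=F; V=T; M=F; D=F; S=T

  ~((((V <-> S) -> D) | ((S <-> ~W) -> (~S & W)))) = True
    ((V <-> S) -> D) | ((S <-> ~W) -> (~S & W)) = False
      (V <-> S) -> D = False
        V <-> S = True
      (S <-> ~W) -> (~S & W) = False
        S <-> ~W = True
          ~W = True
        ~S & W = False
          ~S = False
  ((~W & ~M) & ((W -> V) | V)) -> ~(((V <-> ~V) <-> (~M & ~W))) = True
    (~W & ~M) & ((W -> V) | V) = True
      ~W & ~M = True
        ~W = True
        ~M = True
      (W -> V) | V = True
        W -> V = True
    ~(((V <-> ~V) <-> (~M & ~W))) = True
      (V <-> ~V) <-> (~M & ~W) = False
        V <-> ~V = False
          ~V = False
        ~M & ~W = True
          ~M = True
          ~W = True
Both conjuncts True, so the formula holds.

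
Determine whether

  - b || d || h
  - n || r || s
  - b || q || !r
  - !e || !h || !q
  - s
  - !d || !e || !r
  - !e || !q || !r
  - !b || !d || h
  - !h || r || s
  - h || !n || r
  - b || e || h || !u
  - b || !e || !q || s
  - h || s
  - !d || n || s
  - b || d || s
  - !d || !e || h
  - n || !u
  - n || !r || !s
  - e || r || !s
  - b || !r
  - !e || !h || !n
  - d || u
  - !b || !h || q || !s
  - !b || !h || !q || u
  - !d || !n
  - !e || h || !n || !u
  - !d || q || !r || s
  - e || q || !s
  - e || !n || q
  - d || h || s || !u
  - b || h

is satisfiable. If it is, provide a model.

u = True; s = True; b = True; q = True; d = False; n = True; e = False; r = True; h = True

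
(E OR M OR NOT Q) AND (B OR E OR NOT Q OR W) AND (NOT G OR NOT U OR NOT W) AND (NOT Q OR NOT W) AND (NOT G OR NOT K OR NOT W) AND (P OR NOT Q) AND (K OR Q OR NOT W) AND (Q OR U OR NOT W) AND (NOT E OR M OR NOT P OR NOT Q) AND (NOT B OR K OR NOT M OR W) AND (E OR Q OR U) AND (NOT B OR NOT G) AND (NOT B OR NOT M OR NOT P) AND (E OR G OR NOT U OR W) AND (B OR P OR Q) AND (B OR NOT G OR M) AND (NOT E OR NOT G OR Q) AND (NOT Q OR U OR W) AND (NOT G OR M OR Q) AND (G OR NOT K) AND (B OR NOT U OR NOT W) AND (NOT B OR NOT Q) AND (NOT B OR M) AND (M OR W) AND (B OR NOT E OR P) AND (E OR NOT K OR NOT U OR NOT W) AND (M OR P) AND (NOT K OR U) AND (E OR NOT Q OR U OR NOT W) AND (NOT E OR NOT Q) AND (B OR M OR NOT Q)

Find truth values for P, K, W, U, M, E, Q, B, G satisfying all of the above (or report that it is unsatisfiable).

Set P = True.
Set K = False.
Set W = False.
  then (M OR W) forces M = True.
  then (NOT B OR K OR NOT M OR W) forces B = False.
Set U = True.
Set E = True.
  then (NOT E OR NOT Q) forces Q = False.
  then (NOT E OR NOT G OR Q) forces G = False.
All clauses satisfied.

P = True, K = False, W = False, U = True, M = True, E = True, Q = False, B = False, G = False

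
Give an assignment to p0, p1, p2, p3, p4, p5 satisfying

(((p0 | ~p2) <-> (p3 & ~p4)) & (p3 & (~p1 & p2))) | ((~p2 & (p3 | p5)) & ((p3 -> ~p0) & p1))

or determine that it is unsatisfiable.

p0: False; p1: True; p2: False; p3: True; p4: True; p5: True

  (((p0 | ~p2) <-> (p3 & ~p4)) & (p3 & (~p1 & p2))) | ((~p2 & (p3 | p5)) & ((p3 -> ~p0) & p1)) = True
    ((p0 | ~p2) <-> (p3 & ~p4)) & (p3 & (~p1 & p2)) = False
      (p0 | ~p2) <-> (p3 & ~p4) = False
        p0 | ~p2 = True
          ~p2 = True
        p3 & ~p4 = False
          ~p4 = False
      p3 & (~p1 & p2) = False
        ~p1 & p2 = False
          ~p1 = False
    (~p2 & (p3 | p5)) & ((p3 -> ~p0) & p1) = True
      ~p2 & (p3 | p5) = True
        ~p2 = True
        p3 | p5 = True
      (p3 -> ~p0) & p1 = True
        p3 -> ~p0 = True
          ~p0 = True
The formula evaluates to True.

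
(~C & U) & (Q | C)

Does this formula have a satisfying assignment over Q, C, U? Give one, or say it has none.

Q = True; C = False; U = True

  ~C & U = True
    ~C = True
  Q | C = True
Both conjuncts True, so the formula holds.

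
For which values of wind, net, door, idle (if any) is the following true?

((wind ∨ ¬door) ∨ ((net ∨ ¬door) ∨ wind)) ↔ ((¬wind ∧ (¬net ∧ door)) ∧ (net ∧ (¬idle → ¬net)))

wind=F; net=F; door=T; idle=T

  ((wind ∨ ¬door) ∨ ((net ∨ ¬door) ∨ wind)) ↔ ((¬wind ∧ (¬net ∧ door)) ∧ (net ∧ (¬idle → ¬net))) = True
    (wind ∨ ¬door) ∨ ((net ∨ ¬door) ∨ wind) = False
      wind ∨ ¬door = False
        ¬door = False
      (net ∨ ¬door) ∨ wind = False
        net ∨ ¬door = False
          ¬door = False
    (¬wind ∧ (¬net ∧ door)) ∧ (net ∧ (¬idle → ¬net)) = False
      ¬wind ∧ (¬net ∧ door) = True
        ¬wind = True
        ¬net ∧ door = True
          ¬net = True
      net ∧ (¬idle → ¬net) = False
        ¬idle → ¬net = True
          ¬idle = False
          ¬net = True
The formula evaluates to True.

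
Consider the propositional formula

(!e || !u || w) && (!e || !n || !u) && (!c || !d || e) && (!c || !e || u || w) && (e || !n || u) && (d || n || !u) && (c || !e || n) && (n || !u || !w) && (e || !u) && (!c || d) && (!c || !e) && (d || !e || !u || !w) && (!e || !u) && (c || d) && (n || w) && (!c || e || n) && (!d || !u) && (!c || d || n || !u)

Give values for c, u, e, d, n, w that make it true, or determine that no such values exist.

c = False, u = False, e = False, d = True, n = False, w = True

Set c = False.
  then (c || d) forces d = True.
  then (!d || !u) forces u = False.
Set e = False.
  then (e || !n || u) forces n = False.
  then (n || w) forces w = True.
All clauses satisfied.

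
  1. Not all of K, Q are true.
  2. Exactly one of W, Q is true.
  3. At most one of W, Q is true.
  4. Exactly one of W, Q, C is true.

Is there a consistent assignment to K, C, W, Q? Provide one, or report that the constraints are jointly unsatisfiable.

K = True, C = False, W = True, Q = False

  (1) {K, Q}: 1/2 true — not all ✓
  (2) {W, Q}: 1 true — exactly one ✓
  (3) {W, Q}: 1 true — at most one ✓
  (4) {W, Q, C}: 1 true — exactly one ✓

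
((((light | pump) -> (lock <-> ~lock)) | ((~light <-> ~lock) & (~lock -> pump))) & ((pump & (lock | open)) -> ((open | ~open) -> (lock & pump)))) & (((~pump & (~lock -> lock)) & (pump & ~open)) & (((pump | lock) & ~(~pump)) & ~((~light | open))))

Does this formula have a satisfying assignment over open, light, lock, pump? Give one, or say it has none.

Case pump = True: the conjunct ~pump is False.
Case pump = False: the conjunct pump is False.
Both cases fail — unsatisfiable.

UNSATISFIABLE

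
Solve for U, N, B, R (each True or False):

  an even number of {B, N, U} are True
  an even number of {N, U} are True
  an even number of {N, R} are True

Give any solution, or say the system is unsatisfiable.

U=T; N=T; B=F; R=T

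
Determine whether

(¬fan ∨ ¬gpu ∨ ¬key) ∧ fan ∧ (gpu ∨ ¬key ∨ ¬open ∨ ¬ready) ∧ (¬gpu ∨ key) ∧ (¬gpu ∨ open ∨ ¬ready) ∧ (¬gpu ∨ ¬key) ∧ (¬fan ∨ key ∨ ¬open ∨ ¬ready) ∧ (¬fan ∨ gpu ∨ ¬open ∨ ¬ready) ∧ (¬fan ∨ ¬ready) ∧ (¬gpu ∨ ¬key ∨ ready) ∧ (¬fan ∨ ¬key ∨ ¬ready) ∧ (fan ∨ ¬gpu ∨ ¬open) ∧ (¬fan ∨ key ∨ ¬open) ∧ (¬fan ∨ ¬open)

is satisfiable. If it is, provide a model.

Unit clause (fan) forces fan = True.
In (¬fan ∨ ¬ready) only ¬ready is left, so ready = False.
In (¬fan ∨ ¬open) only ¬open is left, so open = False.
Set key = False.
  then (¬gpu ∨ key) forces gpu = False.
All clauses satisfied.

ready=F; fan=T; open=F; key=F; gpu=F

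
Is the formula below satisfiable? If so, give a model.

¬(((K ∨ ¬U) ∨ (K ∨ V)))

V=F, U=T, K=F

  ¬(((K ∨ ¬U) ∨ (K ∨ V))) = True
    (K ∨ ¬U) ∨ (K ∨ V) = False
      K ∨ ¬U = False
        ¬U = False
      K ∨ V = False
The formula evaluates to True.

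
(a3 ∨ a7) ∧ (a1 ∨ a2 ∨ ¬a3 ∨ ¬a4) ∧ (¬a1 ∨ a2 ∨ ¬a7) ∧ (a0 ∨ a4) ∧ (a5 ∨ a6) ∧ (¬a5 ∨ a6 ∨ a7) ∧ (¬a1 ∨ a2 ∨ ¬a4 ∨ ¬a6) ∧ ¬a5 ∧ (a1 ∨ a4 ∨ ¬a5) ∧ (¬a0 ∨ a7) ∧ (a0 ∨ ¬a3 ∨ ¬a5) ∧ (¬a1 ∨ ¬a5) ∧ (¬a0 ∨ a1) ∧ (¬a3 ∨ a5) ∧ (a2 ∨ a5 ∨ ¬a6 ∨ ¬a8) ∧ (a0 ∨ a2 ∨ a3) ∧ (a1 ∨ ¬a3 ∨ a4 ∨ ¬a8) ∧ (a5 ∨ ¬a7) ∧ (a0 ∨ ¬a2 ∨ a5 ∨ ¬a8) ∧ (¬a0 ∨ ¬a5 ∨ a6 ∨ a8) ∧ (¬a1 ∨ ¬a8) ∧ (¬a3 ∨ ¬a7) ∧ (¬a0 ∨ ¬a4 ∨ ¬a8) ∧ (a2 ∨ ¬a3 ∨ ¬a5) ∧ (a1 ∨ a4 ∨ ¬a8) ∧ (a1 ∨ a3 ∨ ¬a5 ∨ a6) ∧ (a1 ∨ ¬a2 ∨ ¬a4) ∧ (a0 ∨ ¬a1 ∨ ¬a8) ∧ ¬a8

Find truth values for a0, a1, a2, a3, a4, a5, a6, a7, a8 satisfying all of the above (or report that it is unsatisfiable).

Unsatisfiable

Case a3 = True:
  (¬a5) forces a5 = False.
  Clause (¬a3 ∨ a5) is falsified — contradiction.
Case a3 = False:
  (a3 ∨ a7) forces a7 = True.
  (¬a5) forces a5 = False.
  Clause (a5 ∨ ¬a7) is falsified — contradiction.
Both cases fail, so the formula is unsatisfiable.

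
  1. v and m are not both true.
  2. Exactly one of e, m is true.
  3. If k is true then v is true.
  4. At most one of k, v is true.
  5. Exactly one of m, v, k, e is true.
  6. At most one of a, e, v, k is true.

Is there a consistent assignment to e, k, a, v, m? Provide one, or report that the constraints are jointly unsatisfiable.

e: False, k: False, a: False, v: False, m: True

  (1) v=F, m=T — not both ✓
  (2) {e, m}: 1 true — exactly one ✓
  (3) k=F ⇒ v: vacuous ✓
  (4) {k, v}: 0 true — at most one ✓
  (5) {m, v, k, e}: 1 true — exactly one ✓
  (6) {a, e, v, k}: 0 true — at most one ✓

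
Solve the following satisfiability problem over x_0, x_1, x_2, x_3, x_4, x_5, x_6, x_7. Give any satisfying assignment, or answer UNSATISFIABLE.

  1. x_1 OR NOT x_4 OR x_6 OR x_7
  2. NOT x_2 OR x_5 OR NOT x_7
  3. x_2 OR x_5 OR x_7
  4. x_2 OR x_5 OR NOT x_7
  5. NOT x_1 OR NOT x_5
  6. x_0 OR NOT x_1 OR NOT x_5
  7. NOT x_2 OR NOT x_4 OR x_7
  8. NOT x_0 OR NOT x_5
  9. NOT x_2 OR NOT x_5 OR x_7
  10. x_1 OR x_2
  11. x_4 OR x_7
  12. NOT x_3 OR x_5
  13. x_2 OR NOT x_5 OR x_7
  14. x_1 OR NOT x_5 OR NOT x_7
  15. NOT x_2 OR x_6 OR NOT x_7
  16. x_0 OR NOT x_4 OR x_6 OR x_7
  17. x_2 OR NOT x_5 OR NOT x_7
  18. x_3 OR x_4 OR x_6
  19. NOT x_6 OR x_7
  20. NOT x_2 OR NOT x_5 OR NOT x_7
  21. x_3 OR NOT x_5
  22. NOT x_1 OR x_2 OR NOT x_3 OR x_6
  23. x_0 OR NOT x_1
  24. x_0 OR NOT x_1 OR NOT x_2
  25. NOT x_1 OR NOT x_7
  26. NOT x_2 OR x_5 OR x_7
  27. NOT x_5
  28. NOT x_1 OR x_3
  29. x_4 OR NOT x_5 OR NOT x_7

Unsatisfiable — no assignment works.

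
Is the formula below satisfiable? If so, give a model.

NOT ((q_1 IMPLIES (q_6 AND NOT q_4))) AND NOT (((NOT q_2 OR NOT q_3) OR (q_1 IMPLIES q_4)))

q_1 = True, q_2 = True, q_3 = True, q_4 = False, q_6 = False

  NOT ((q_1 IMPLIES (q_6 AND NOT q_4))) = True
    q_1 IMPLIES (q_6 AND NOT q_4) = False
      q_6 AND NOT q_4 = False
        NOT q_4 = True
  NOT (((NOT q_2 OR NOT q_3) OR (q_1 IMPLIES q_4))) = True
    (NOT q_2 OR NOT q_3) OR (q_1 IMPLIES q_4) = False
      NOT q_2 OR NOT q_3 = False
        NOT q_2 = False
        NOT q_3 = False
      q_1 IMPLIES q_4 = False
Both conjuncts True, so the formula holds.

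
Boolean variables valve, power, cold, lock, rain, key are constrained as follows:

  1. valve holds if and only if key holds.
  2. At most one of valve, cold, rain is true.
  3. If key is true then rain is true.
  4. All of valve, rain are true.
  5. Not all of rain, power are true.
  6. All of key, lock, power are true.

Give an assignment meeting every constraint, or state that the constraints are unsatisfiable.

Case rain = True:
  (2) with rain=T forces valve = False.
  Constraint (4) is violated (valve=F) — contradiction.
Case rain = False:
  Constraint (4) is violated (rain=F) — contradiction.
Both cases fail — unsatisfiable.

Unsatisfiable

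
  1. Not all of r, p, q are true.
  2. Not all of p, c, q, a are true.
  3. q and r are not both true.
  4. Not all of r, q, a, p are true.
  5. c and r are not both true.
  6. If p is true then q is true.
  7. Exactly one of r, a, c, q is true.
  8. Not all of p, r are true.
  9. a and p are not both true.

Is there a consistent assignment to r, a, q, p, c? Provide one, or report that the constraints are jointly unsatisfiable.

r=F, a=F, q=F, p=F, c=T

  (1) {r, p, q}: 0/3 true — not all ✓
  (2) {p, c, q, a}: 1/4 true — not all ✓
  (3) q=F, r=F — not both ✓
  (4) {r, q, a, p}: 0/4 true — not all ✓
  (5) c=T, r=F — not both ✓
  (6) p=F ⇒ q: vacuous ✓
  (7) {r, a, c, q}: 1 true — exactly one ✓
  (8) {p, r}: 0/2 true — not all ✓
  (9) a=F, p=F — not both ✓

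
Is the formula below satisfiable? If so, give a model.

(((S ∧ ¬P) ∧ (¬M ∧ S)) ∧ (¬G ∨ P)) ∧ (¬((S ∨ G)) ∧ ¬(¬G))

Case S = True: the conjunct ¬((S ∨ G)) becomes ¬((True ∨ G)) = False.
Case S = False: the conjunct S is False.
Both cases fail — unsatisfiable.

Unsatisfiable — no assignment works.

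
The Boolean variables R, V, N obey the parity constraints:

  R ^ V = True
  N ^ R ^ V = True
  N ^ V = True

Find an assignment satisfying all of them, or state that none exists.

R = False, V = True, N = False

R ^ V = F ^ T = True ✓
N ^ R ^ V = F ^ F ^ T = True ✓
N ^ V = F ^ T = True ✓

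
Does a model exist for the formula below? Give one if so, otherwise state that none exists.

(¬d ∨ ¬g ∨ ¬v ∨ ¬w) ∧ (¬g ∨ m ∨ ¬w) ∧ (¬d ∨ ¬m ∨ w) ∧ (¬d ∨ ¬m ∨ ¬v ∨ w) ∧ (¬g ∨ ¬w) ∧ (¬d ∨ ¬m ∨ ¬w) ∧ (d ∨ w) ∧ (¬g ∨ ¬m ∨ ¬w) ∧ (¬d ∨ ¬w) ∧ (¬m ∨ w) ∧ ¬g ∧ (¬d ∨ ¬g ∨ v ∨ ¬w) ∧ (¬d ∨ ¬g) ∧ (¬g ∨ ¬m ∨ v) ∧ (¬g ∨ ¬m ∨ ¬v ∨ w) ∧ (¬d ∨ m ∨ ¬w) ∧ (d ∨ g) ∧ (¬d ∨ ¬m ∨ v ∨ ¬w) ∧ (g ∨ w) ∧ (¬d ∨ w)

UNSATISFIABLE

Case g = True:
  Clause (¬g) is falsified — contradiction.
Case g = False:
  (d ∨ g) forces d = True.
  (¬d ∨ ¬w) forces w = False.
  Clause (g ∨ w) is falsified — contradiction.
Both cases fail, so the formula is unsatisfiable.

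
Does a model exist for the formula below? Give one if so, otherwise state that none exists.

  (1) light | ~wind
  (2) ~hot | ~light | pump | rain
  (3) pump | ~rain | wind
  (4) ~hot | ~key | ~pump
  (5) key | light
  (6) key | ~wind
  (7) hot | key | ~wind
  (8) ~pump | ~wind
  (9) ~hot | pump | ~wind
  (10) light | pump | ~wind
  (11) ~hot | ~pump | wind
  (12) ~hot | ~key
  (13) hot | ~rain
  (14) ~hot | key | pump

Set wind = False.
Try hot = True:
  (~hot | ~pump | wind) forces pump = False.
  (pump | ~rain | wind) forces rain = False.
  (~hot | ~light | pump | rain) forces light = False.
  (key | light) forces key = True.
  clause (~hot | ~key) is falsified — backtrack.
So hot = False.
  then (hot | ~rain) forces rain = False.
Set pump = False.
Set key = True.
Set light = False.
All clauses satisfied.

wind: False; hot: False; rain: False; pump: False; key: True; light: False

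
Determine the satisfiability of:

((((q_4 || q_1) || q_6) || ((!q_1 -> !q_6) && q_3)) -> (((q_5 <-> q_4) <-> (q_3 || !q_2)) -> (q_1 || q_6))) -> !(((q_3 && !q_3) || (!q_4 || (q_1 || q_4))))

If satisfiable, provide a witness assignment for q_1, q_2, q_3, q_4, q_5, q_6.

q_1: False, q_2: False, q_3: True, q_4: False, q_5: False, q_6: False

  ((((q_4 || q_1) || q_6) || ((!q_1 -> !q_6) && q_3)) -> (((q_5 <-> q_4) <-> (q_3 || !q_2)) -> (q_1 || q_6))) -> !(((q_3 && !q_3) || (!q_4 || (q_1 || q_4)))) = True
    (((q_4 || q_1) || q_6) || ((!q_1 -> !q_6) && q_3)) -> (((q_5 <-> q_4) <-> (q_3 || !q_2)) -> (q_1 || q_6)) = False
      ((q_4 || q_1) || q_6) || ((!q_1 -> !q_6) && q_3) = True
        (q_4 || q_1) || q_6 = False
          q_4 || q_1 = False
        (!q_1 -> !q_6) && q_3 = True
          !q_1 -> !q_6 = True
            !q_1 = True
            !q_6 = True
      ((q_5 <-> q_4) <-> (q_3 || !q_2)) -> (q_1 || q_6) = False
        (q_5 <-> q_4) <-> (q_3 || !q_2) = True
          q_5 <-> q_4 = True
          q_3 || !q_2 = True
            !q_2 = True
        q_1 || q_6 = False
    !(((q_3 && !q_3) || (!q_4 || (q_1 || q_4)))) = False
      (q_3 && !q_3) || (!q_4 || (q_1 || q_4)) = True
        q_3 && !q_3 = False
          !q_3 = False
        !q_4 || (q_1 || q_4) = True
          !q_4 = True
          q_1 || q_4 = False
The formula evaluates to True.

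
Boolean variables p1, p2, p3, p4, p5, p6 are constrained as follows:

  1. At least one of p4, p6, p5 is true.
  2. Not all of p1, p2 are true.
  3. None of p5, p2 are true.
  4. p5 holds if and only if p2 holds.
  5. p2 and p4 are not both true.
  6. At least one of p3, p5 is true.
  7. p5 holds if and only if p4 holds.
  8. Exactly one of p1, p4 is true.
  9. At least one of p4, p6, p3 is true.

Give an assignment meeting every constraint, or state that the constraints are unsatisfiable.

p1 = True, p2 = False, p3 = True, p4 = False, p5 = False, p6 = True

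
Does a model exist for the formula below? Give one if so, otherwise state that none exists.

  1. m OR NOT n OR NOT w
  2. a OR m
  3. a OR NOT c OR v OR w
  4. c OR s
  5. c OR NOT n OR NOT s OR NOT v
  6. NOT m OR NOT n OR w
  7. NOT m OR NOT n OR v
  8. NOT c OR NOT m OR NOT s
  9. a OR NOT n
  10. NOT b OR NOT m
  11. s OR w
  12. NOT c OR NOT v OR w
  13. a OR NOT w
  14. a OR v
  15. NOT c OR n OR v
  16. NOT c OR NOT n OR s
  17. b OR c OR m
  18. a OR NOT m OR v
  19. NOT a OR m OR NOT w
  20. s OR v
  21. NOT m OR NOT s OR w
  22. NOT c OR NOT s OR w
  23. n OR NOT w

n = False, v = True, c = False, s = True, m = False, b = True, a = True, w = False

Set n = False.
  then (n OR NOT w) forces w = False.
  then (s OR w) forces s = True.
  then (NOT m OR NOT s OR w) forces m = False.
  then (NOT c OR NOT s OR w) forces c = False.
  then (a OR m) forces a = True.
  then (b OR c OR m) forces b = True.
Set v = True.
All clauses satisfied.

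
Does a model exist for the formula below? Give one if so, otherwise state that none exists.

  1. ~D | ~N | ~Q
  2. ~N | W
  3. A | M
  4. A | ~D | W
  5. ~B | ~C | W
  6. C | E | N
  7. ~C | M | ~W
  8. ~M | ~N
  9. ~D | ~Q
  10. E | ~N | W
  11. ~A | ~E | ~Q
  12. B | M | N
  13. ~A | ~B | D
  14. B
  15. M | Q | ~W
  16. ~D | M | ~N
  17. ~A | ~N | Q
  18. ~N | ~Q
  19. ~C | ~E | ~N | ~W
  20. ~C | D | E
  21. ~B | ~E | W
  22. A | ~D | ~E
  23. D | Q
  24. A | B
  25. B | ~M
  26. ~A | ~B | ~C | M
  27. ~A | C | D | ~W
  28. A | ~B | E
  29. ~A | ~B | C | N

N = False, Q = False, W = True, M = True, B = True, A = True, D = True, C = True, E = True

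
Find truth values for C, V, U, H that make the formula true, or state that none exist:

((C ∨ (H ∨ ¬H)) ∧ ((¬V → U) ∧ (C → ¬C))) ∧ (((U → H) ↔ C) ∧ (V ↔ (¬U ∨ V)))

C: False, V: False, U: True, H: False

  (C ∨ (H ∨ ¬H)) ∧ ((¬V → U) ∧ (C → ¬C)) = True
    C ∨ (H ∨ ¬H) = True
      H ∨ ¬H = True
        ¬H = True
    (¬V → U) ∧ (C → ¬C) = True
      ¬V → U = True
        ¬V = True
      C → ¬C = True
        ¬C = True
  ((U → H) ↔ C) ∧ (V ↔ (¬U ∨ V)) = True
    (U → H) ↔ C = True
      U → H = False
    V ↔ (¬U ∨ V) = True
      ¬U ∨ V = False
        ¬U = False
Both conjuncts True, so the formula holds.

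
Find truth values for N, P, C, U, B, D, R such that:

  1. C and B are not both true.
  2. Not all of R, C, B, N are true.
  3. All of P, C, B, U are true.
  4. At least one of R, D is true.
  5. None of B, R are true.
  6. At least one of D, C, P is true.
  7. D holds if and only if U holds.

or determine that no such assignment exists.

Unsatisfiable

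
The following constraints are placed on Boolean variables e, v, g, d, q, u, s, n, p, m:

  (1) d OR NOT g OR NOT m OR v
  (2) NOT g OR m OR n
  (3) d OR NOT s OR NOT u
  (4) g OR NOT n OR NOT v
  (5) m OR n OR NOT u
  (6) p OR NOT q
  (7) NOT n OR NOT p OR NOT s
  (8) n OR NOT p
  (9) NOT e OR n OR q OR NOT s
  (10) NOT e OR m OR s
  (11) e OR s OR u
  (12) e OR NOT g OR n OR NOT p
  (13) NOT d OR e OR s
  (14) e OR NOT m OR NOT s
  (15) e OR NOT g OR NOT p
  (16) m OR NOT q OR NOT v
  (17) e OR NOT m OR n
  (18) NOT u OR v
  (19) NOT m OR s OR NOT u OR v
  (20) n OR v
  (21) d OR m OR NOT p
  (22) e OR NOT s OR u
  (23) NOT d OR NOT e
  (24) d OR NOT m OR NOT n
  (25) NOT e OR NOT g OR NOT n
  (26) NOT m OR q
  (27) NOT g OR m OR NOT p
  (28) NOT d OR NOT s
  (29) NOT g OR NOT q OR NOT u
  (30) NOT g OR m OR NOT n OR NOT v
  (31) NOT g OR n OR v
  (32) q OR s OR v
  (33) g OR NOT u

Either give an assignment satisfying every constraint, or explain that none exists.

Set e = True.
  then (NOT d OR NOT e) forces d = False.
Set v = False.
  then (NOT u OR v) forces u = False.
  then (n OR v) forces n = True.
  then (d OR NOT m OR NOT n) forces m = False.
  then (NOT e OR NOT g OR NOT n) forces g = False.
  then (NOT e OR m OR s) forces s = True.
  then (d OR m OR NOT p) forces p = False.
  then (p OR NOT q) forces q = False.
All clauses satisfied.

e=T, v=F, g=F, d=F, q=F, u=F, s=T, n=T, p=F, m=F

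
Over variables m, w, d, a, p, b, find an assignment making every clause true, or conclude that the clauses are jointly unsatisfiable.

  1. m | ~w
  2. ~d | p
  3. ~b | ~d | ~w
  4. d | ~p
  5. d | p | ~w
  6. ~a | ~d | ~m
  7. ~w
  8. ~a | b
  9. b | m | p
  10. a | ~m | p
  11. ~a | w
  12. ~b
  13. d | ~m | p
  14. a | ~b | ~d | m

m = True, w = False, d = True, a = False, p = True, b = False

Unit clause (~w) forces w = False.
In (~a | w) only ~a is left, so a = False.
Unit clause (~b) forces b = False.
Set m = True.
  then (a | ~m | p) forces p = True.
  then (d | ~p) forces d = True.
All clauses satisfied.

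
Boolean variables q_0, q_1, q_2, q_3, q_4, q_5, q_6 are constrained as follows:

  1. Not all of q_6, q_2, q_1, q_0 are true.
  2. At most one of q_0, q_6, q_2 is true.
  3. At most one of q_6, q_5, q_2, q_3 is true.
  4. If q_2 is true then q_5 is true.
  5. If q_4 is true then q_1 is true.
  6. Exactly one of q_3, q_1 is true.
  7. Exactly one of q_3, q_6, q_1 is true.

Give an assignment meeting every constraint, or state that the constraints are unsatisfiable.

q_0 = True, q_1 = True, q_2 = False, q_3 = False, q_4 = False, q_5 = True, q_6 = False

  (1) {q_6, q_2, q_1, q_0}: 2/4 true — not all ✓
  (2) {q_0, q_6, q_2}: 1 true — at most one ✓
  (3) {q_6, q_5, q_2, q_3}: 1 true — at most one ✓
  (4) q_2=F ⇒ q_5: vacuous ✓
  (5) q_4=F ⇒ q_1: vacuous ✓
  (6) {q_3, q_1}: 1 true — exactly one ✓
  (7) {q_3, q_6, q_1}: 1 true — exactly one ✓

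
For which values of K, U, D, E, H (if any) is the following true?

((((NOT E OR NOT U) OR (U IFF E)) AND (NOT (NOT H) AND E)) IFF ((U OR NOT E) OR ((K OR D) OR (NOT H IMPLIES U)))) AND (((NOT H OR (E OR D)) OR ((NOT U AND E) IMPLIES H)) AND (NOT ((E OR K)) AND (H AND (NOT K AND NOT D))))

Case E = True: the conjunct NOT ((E OR K)) becomes NOT ((True OR K)) = False.
Case E = False: the conjunct (((NOT E OR NOT U) OR (U IFF E)) AND (NOT (NOT H) AND E)) IFF ((U OR NOT E) OR ((K OR D) OR (NOT H IMPLIES U))) becomes (True AND False) IFF (True OR ((K OR D) OR (NOT H IMPLIES U))) = False.
Both cases fail — unsatisfiable.

No satisfying assignment exists.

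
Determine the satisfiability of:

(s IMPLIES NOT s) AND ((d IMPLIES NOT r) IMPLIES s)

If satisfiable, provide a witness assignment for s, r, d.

s=F; r=T; d=T

  s IMPLIES NOT s = True
    NOT s = True
  (d IMPLIES NOT r) IMPLIES s = True
    d IMPLIES NOT r = False
      NOT r = False
Both conjuncts True, so the formula holds.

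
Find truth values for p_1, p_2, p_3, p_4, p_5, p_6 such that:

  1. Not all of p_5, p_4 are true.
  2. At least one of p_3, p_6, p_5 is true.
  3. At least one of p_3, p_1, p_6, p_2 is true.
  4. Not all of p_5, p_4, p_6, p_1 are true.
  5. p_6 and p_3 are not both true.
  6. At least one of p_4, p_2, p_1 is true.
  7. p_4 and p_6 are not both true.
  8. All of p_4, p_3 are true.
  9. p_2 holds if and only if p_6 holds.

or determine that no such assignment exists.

p_1 = True, p_2 = False, p_3 = True, p_4 = True, p_5 = False, p_6 = False

  (1) {p_5, p_4}: 1/2 true — not all ✓
  (2) {p_3, p_6, p_5}: 1 true — at least one ✓
  (3) {p_3, p_1, p_6, p_2}: 2 true — at least one ✓
  (4) {p_5, p_4, p_6, p_1}: 2/4 true — not all ✓
  (5) p_6=F, p_3=T — not both ✓
  (6) {p_4, p_2, p_1}: 2 true — at least one ✓
  (7) p_4=T, p_6=F — not both ✓
  (8) {p_4, p_3}: all 2 true ✓
  (9) p_2=F, p_6=F — same ✓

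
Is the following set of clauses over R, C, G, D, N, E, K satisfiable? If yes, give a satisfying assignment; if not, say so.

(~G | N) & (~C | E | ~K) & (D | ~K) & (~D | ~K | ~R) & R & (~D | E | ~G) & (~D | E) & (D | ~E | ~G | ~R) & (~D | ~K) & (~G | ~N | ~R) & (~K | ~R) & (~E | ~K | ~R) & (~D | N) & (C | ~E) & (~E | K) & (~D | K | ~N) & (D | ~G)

R: True; C: True; G: False; D: False; N: False; E: False; K: False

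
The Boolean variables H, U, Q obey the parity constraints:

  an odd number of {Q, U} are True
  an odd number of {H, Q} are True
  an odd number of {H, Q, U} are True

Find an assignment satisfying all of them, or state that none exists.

H=F, U=F, Q=T

{Q, U}: 1 true → odd ✓
{H, Q}: 1 true → odd ✓
{H, Q, U}: 1 true → odd ✓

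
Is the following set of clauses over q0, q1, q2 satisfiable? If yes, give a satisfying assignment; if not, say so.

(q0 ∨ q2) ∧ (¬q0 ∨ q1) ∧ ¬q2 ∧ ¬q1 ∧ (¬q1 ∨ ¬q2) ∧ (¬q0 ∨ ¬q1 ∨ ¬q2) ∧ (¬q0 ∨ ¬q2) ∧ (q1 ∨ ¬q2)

Unsatisfiable — no assignment works.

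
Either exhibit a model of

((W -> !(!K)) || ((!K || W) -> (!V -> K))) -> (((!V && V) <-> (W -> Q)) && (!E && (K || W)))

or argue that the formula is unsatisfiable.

Q = False, K = True, V = True, W = True, E = False

  ((W -> !(!K)) || ((!K || W) -> (!V -> K))) -> (((!V && V) <-> (W -> Q)) && (!E && (K || W))) = True
    (W -> !(!K)) || ((!K || W) -> (!V -> K)) = True
      W -> !(!K) = True
        !(!K) = True
          !K = False
      (!K || W) -> (!V -> K) = True
        !K || W = True
          !K = False
        !V -> K = True
          !V = False
    ((!V && V) <-> (W -> Q)) && (!E && (K || W)) = True
      (!V && V) <-> (W -> Q) = True
        !V && V = False
          !V = False
        W -> Q = False
      !E && (K || W) = True
        !E = True
        K || W = True
The formula evaluates to True.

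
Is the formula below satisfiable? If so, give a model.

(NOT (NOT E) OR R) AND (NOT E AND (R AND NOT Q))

R = True, E = False, Q = False

  NOT (NOT E) OR R = True
    NOT (NOT E) = False
      NOT E = True
  NOT E AND (R AND NOT Q) = True
    NOT E = True
    R AND NOT Q = True
      NOT Q = True
Both conjuncts True, so the formula holds.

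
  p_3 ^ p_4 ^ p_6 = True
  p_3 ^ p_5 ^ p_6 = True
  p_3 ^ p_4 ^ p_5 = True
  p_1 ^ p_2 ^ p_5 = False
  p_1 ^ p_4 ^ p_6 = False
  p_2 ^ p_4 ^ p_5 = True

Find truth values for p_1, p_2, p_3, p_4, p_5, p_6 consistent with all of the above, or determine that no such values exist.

p_1 = False, p_2 = True, p_3 = True, p_4 = True, p_5 = True, p_6 = True

p_3 ^ p_4 ^ p_6 = T ^ T ^ T = True ✓
p_3 ^ p_5 ^ p_6 = T ^ T ^ T = True ✓
p_3 ^ p_4 ^ p_5 = T ^ T ^ T = True ✓
p_1 ^ p_2 ^ p_5 = F ^ T ^ T = False ✓
p_1 ^ p_4 ^ p_6 = F ^ T ^ T = False ✓
p_2 ^ p_4 ^ p_5 = T ^ T ^ T = True ✓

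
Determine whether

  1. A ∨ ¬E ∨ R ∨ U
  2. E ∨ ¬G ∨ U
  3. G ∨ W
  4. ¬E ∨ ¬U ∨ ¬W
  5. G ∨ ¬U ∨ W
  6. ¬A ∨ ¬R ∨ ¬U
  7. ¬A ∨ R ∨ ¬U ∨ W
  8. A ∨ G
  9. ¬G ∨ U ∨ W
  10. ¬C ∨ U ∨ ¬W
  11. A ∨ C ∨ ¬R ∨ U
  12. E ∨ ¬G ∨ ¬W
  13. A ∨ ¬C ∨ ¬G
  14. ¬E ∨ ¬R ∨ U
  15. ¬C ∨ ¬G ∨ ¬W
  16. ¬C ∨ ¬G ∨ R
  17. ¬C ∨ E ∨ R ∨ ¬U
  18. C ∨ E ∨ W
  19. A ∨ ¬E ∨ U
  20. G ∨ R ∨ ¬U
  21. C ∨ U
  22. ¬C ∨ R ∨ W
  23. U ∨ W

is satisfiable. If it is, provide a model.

A = False, R = True, C = False, W = False, E = True, G = True, U = True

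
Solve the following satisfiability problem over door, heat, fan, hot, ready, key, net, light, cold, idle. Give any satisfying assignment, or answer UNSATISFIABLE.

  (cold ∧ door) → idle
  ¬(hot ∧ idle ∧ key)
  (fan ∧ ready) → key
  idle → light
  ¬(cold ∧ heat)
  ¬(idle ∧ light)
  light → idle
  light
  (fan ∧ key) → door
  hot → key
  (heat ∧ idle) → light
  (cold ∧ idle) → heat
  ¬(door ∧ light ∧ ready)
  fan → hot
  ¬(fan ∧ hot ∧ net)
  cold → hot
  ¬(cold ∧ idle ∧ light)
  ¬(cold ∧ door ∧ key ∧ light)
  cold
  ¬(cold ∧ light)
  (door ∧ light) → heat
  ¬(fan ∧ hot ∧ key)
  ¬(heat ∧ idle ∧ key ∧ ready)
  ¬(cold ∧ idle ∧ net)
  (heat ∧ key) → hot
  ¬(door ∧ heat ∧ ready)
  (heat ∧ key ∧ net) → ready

Case light = True:
  (cold) forces cold = True.
  Clause (¬cold ∨ ¬light) is falsified — contradiction.
Case light = False:
  Clause (light) is falsified — contradiction.
Both cases fail, so the formula is unsatisfiable.

Unsatisfiable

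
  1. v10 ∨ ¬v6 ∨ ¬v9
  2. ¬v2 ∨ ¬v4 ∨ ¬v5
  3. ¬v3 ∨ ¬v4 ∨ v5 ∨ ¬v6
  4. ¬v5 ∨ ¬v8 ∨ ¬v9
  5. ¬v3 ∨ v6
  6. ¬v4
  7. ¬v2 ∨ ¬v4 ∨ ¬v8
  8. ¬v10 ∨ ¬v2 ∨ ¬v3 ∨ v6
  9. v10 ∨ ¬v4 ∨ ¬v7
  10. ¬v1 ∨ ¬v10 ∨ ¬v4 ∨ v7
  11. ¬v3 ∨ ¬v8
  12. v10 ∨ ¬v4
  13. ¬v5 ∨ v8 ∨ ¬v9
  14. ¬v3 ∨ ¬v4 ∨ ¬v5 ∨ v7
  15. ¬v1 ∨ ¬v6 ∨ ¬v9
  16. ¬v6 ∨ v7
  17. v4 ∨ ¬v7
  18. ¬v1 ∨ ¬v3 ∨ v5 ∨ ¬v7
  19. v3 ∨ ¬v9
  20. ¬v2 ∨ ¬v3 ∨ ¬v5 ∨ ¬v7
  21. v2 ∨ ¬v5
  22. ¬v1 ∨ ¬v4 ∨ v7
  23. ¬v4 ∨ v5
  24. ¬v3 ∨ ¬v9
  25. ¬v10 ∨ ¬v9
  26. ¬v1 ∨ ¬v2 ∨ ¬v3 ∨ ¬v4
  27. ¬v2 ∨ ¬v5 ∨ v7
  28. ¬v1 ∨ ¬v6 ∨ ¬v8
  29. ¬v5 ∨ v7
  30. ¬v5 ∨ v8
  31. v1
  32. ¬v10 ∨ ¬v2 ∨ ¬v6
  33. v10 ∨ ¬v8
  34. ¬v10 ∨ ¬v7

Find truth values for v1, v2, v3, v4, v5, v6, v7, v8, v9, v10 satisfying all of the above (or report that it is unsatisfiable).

v1: True; v2: True; v3: False; v4: False; v5: False; v6: False; v7: False; v8: False; v9: False; v10: True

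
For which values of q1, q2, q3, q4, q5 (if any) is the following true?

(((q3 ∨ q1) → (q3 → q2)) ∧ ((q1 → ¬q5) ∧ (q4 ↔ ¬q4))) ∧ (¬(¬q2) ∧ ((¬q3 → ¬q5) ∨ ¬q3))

No satisfying assignment exists.

The conjunct q4 ↔ ¬q4 is unsatisfiable on its own:
  q4=F: evaluates to False.
  q4=T: evaluates to False.
So the whole conjunction is unsatisfiable.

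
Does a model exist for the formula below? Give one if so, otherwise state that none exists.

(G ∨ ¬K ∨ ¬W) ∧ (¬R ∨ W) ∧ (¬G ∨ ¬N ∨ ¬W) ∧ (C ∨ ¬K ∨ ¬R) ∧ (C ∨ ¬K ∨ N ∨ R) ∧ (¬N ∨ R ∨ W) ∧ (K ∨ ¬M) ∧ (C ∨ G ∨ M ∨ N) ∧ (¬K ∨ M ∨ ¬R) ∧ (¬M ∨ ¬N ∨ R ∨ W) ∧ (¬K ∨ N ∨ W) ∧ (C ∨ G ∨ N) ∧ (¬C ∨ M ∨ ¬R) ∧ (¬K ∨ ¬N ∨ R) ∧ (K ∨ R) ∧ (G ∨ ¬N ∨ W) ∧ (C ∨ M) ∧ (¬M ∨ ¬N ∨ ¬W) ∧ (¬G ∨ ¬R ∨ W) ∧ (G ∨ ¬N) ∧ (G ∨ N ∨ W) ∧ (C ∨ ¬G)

Try N = True:
  (G ∨ ¬N) forces G = True.
  (¬G ∨ ¬N ∨ ¬W) forces W = False.
  (¬R ∨ W) forces R = False.
  clause (¬N ∨ R ∨ W) is falsified — backtrack.
So N = False.
Set G = True.
  then (C ∨ ¬G) forces C = True.
Set M = True.
  then (K ∨ ¬M) forces K = True.
  then (¬K ∨ N ∨ W) forces W = True.
Set R = True.
All clauses satisfied.

N: False; G: True; M: True; R: True; W: True; C: True; K: True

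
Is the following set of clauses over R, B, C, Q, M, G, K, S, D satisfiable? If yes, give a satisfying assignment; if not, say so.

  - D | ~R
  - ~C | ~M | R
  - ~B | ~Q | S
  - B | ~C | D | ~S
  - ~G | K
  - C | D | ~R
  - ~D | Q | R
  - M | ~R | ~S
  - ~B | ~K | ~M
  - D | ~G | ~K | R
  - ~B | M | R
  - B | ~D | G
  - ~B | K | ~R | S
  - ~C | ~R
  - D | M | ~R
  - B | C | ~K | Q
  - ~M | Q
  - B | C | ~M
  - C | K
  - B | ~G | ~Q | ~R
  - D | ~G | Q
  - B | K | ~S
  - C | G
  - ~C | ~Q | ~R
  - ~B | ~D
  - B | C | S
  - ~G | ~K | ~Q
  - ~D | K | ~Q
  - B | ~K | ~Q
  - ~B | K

Set R = False.
Try B = True:
  (~B | M | R) forces M = True.
  (~C | ~M | R) forces C = False.
  (~B | ~K | ~M) forces K = False.
  clause (C | K) is falsified — backtrack.
So B = False.
Try C = False:
  (B | C | ~M) forces M = False.
  (C | K) forces K = True.
  (B | C | ~K | Q) forces Q = True.
  clause (B | ~K | ~Q) is falsified — backtrack.
So C = True.
  then (~C | ~M | R) forces M = False.
Set Q = True.
  then (B | ~K | ~Q) forces K = False.
  then (~G | K) forces G = False.
  then (B | ~D | G) forces D = False.
  then (B | K | ~S) forces S = False.
All clauses satisfied.

R = False, B = False, C = True, Q = True, M = False, G = False, K = False, S = False, D = False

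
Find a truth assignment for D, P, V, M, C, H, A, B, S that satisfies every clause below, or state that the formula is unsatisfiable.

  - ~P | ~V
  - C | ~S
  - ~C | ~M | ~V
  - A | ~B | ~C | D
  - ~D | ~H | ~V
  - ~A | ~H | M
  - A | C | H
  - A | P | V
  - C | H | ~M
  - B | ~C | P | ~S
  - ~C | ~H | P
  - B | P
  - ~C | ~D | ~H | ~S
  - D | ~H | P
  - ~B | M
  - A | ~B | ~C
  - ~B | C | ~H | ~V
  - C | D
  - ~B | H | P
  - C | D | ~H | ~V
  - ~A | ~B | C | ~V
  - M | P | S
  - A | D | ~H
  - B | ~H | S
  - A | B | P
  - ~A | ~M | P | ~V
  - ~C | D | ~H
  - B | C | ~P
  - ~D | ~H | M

D = True, P = True, V = False, M = True, C = True, H = False, A = True, B = True, S = True

Set D = True.
Set P = True.
  then (~P | ~V) forces V = False.
Set M = True.
Set C = True.
Set H = False.
Set A = True.
Set B = True.
Set S = True.
All clauses satisfied.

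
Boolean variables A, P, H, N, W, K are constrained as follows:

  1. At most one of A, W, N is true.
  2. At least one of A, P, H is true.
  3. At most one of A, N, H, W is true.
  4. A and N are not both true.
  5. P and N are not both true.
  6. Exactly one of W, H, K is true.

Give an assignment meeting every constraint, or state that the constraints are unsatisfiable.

A = True; P = False; H = False; N = False; W = False; K = True

  (1) {A, W, N}: 1 true — at most one ✓
  (2) {A, P, H}: 1 true — at least one ✓
  (3) {A, N, H, W}: 1 true — at most one ✓
  (4) A=T, N=F — not both ✓
  (5) P=F, N=F — not both ✓
  (6) {W, H, K}: 1 true — exactly one ✓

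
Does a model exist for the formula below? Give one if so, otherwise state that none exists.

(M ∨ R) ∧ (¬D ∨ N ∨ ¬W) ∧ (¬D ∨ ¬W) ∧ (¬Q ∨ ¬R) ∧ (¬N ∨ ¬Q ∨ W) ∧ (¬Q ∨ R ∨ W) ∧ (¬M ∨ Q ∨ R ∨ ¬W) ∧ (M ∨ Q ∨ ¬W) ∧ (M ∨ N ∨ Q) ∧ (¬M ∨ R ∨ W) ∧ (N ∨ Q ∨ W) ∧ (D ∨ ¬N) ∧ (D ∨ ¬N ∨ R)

Set Q = False.
Set D = True.
  then (¬D ∨ ¬W) forces W = False.
  then (N ∨ Q ∨ W) forces N = True.
Try R = False:
  (M ∨ R) forces M = True.
  clause (¬M ∨ R ∨ W) is falsified — backtrack.
So R = True.
Set M = True.
All clauses satisfied.

Q=F; D=T; R=T; W=F; N=T; M=T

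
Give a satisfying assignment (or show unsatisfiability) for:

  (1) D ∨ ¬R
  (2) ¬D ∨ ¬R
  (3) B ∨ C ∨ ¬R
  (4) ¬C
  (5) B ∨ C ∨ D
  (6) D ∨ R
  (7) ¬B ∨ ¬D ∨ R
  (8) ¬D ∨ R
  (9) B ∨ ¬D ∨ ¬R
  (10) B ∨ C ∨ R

UNSATISFIABLE

Case D = True:
  (¬D ∨ ¬R) forces R = False.
  Clause (¬D ∨ R) is falsified — contradiction.
Case D = False:
  (D ∨ ¬R) forces R = False.
  Clause (D ∨ R) is falsified — contradiction.
Both cases fail, so the formula is unsatisfiable.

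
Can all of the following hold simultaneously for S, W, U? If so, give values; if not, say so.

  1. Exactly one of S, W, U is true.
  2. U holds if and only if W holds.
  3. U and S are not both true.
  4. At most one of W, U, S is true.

S = True, W = False, U = False

  (1) {S, W, U}: 1 true — exactly one ✓
  (2) U=F, W=F — same ✓
  (3) U=F, S=T — not both ✓
  (4) {W, U, S}: 1 true — at most one ✓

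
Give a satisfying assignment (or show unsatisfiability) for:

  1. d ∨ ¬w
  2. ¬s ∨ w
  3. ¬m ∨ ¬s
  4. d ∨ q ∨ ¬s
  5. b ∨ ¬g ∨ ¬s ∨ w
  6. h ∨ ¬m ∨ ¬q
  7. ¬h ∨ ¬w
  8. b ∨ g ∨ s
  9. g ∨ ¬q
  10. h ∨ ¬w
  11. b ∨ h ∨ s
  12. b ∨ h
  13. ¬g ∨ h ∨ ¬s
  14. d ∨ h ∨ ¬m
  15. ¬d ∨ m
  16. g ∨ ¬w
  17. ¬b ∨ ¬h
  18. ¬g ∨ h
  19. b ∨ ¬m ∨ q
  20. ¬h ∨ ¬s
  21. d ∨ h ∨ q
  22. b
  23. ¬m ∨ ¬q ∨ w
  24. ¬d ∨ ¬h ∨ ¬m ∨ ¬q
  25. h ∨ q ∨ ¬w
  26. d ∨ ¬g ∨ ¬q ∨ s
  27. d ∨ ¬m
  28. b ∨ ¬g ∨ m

b = True; h = False; m = True; g = False; d = True; w = False; s = False; q = False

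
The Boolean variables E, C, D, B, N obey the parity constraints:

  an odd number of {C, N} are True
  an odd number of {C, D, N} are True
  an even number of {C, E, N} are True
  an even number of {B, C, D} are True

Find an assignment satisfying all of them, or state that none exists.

E=T, C=T, D=F, B=T, N=F

{C, N}: 1 true → odd ✓
{C, D, N}: 1 true → odd ✓
{C, E, N}: 2 true → even ✓
{B, C, D}: 2 true → even ✓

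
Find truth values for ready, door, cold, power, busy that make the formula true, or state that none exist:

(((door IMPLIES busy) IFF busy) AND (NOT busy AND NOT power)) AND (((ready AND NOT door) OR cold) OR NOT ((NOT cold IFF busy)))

ready = True, door = True, cold = True, power = False, busy = False

  ((door IMPLIES busy) IFF busy) AND (NOT busy AND NOT power) = True
    (door IMPLIES busy) IFF busy = True
      door IMPLIES busy = False
    NOT busy AND NOT power = True
      NOT busy = True
      NOT power = True
  ((ready AND NOT door) OR cold) OR NOT ((NOT cold IFF busy)) = True
    (ready AND NOT door) OR cold = True
      ready AND NOT door = False
        NOT door = False
    NOT ((NOT cold IFF busy)) = False
      NOT cold IFF busy = True
        NOT cold = False
Both conjuncts True, so the formula holds.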